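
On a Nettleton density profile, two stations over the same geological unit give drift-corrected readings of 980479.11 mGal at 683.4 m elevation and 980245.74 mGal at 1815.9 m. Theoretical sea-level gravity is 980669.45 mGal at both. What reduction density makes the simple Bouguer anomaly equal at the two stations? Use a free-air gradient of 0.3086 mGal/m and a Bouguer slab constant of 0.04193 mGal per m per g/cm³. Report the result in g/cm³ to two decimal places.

Δg_obs = 980245.74 − 980479.11 = -233.37 mGal over Δh = 1815.9 − 683.4 = 1132.5 m
Equal Bouguer anomalies ⇒ Δg_obs + (0.3086 − 0.04193ρ)·Δh = 0
0.3086 − 0.04193ρ = −Δg_obs/Δh = 0.20607
ρ = (0.3086 − 0.20607) / 0.04193 = 2.45 g/cm³

2.45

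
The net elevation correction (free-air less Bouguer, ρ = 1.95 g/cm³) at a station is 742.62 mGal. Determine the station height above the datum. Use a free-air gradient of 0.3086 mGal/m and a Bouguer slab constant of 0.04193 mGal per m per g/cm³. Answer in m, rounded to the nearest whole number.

Combined gradient = 0.3086 − 0.04193 × 1.95 = 0.2268365 mGal/m
h = 742.62 / 0.2268365 = 3273.81 m

3274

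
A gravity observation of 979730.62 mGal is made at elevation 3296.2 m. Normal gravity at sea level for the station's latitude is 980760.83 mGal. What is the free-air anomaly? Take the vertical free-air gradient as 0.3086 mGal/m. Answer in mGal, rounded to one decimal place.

-13.0

Free-air correction = 0.3086 × 3296.2 = 1017.21 mGal
Free-air anomaly = 979730.62 − 980760.83 + (1017.21) = -13.00 mGal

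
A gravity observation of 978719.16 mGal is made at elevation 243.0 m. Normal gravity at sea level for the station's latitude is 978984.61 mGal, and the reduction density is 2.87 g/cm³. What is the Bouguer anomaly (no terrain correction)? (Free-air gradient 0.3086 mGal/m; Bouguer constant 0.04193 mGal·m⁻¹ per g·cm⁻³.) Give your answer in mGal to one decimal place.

Free-air correction = 0.3086 × 243.0 = 74.99 mGal
Free-air anomaly = 978719.16 − 978984.61 + (74.99) = -190.46 mGal
Bouguer slab correction = 0.04193 × 2.87 × 243.0 = 29.24 mGal
Simple Bouguer anomaly = -190.46 − (29.24) = -219.70 mGal

-219.7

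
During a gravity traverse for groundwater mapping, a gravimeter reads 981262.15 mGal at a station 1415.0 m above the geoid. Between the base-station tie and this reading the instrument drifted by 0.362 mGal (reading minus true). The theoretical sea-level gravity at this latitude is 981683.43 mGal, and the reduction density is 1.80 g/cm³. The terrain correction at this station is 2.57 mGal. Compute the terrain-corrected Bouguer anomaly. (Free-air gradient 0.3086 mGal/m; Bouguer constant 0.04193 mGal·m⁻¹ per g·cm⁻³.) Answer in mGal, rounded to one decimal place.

Drift-corrected reading = 981262.15 − (0.362) = 981261.788 mGal
Free-air correction = 0.3086 × 1415.0 = 436.67 mGal
Free-air anomaly = 981261.788 − 981683.43 + (436.67) = 15.028 mGal
Bouguer slab correction = 0.04193 × 1.80 × 1415.0 = 106.80 mGal
Simple Bouguer anomaly = 15.028 − (106.80) = -91.772 mGal
Complete Bouguer anomaly = -91.772 + 2.57 = -89.202 mGal

-89.2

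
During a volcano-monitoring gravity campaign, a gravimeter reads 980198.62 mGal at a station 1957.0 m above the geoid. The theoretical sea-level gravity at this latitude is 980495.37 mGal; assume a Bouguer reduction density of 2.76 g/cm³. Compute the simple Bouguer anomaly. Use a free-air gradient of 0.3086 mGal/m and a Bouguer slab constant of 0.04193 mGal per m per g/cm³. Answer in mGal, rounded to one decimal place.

80.7

Free-air correction = 0.3086 × 1957.0 = 603.93 mGal
Free-air anomaly = 980198.62 − 980495.37 + (603.93) = 307.18 mGal
Bouguer slab correction = 0.04193 × 2.76 × 1957.0 = 226.48 mGal
Simple Bouguer anomaly = 307.18 − (226.48) = 80.70 mGal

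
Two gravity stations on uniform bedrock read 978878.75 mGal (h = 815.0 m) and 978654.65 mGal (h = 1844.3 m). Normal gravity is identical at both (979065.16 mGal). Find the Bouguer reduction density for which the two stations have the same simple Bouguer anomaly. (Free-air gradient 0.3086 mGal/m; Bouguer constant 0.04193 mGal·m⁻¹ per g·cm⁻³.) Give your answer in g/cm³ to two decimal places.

Δg_obs = 978654.65 − 978878.75 = -224.10 mGal over Δh = 1844.3 − 815.0 = 1029.3 m
Equal Bouguer anomalies ⇒ Δg_obs + (0.3086 − 0.04193ρ)·Δh = 0
0.3086 − 0.04193ρ = −Δg_obs/Δh = 0.21772
ρ = (0.3086 − 0.21772) / 0.04193 = 2.17 g/cm³

2.17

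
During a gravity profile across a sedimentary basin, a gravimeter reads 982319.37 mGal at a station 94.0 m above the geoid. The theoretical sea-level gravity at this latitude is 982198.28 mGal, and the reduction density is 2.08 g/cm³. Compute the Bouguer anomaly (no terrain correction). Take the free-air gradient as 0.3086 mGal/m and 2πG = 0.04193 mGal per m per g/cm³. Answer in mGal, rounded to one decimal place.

Free-air correction = 0.3086 × 94.0 = 29.01 mGal
Free-air anomaly = 982319.37 − 982198.28 + (29.01) = 150.10 mGal
Bouguer slab correction = 0.04193 × 2.08 × 94.0 = 8.20 mGal
Simple Bouguer anomaly = 150.10 − (8.20) = 141.90 mGal

141.9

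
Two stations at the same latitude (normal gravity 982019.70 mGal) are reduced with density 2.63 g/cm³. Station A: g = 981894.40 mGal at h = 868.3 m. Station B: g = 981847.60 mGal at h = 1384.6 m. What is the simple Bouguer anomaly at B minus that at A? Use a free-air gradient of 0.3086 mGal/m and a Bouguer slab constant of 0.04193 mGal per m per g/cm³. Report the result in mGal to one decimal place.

Δg_SB(A) = 981894.40 − 982019.70 + 0.3086×868.3 − 0.04193×2.63×868.3 = 46.90 mGal
Δg_SB(B) = 981847.60 − 982019.70 + 0.3086×1384.6 − 0.04193×2.63×1384.6 = 102.50 mGal
Difference = 102.50 − (46.90) = 55.60 mGal

55.6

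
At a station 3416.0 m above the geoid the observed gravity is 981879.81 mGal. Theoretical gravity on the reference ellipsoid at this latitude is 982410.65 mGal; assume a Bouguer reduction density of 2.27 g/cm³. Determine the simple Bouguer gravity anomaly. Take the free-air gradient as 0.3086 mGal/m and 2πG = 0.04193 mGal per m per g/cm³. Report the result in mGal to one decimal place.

198.2

Free-air correction = 0.3086 × 3416.0 = 1054.18 mGal
Free-air anomaly = 981879.81 − 982410.65 + (1054.18) = 523.34 mGal
Bouguer slab correction = 0.04193 × 2.27 × 3416.0 = 325.14 mGal
Simple Bouguer anomaly = 523.34 − (325.14) = 198.20 mGal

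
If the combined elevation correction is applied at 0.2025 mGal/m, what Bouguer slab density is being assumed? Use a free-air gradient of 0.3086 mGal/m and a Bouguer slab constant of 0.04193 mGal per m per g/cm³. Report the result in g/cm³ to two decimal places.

2.53

0.2025 = 0.3086 − 0.04193 × ρ
ρ = (0.3086 − 0.2025) / 0.04193 = 2.53 g/cm³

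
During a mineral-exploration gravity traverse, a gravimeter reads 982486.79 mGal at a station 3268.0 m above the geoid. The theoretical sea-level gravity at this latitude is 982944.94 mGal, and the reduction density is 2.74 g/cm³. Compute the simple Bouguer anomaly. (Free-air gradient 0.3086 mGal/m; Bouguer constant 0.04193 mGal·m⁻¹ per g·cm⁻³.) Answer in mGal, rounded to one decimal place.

Free-air correction = 0.3086 × 3268.0 = 1008.50 mGal
Free-air anomaly = 982486.79 − 982944.94 + (1008.50) = 550.35 mGal
Bouguer slab correction = 0.04193 × 2.74 × 3268.0 = 375.45 mGal
Simple Bouguer anomaly = 550.35 − (375.45) = 174.90 mGal

174.9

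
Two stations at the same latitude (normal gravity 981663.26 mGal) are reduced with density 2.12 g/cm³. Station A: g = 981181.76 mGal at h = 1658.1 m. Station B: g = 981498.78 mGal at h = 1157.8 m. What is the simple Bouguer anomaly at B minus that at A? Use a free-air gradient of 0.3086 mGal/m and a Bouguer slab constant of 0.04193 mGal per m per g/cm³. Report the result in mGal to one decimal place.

207.1

Δg_SB(A) = 981181.76 − 981663.26 + 0.3086×1658.1 − 0.04193×2.12×1658.1 = -117.20 mGal
Δg_SB(B) = 981498.78 − 981663.26 + 0.3086×1157.8 − 0.04193×2.12×1157.8 = 89.90 mGal
Difference = 89.90 − (-117.20) = 207.10 mGal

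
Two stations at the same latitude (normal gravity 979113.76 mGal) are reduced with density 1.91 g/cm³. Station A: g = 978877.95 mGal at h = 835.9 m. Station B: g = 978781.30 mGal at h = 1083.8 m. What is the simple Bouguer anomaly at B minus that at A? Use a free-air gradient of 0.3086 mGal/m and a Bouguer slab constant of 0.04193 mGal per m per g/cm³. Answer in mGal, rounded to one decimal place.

-40.0

Δg_SB(A) = 978877.95 − 979113.76 + 0.3086×835.9 − 0.04193×1.91×835.9 = -44.80 mGal
Δg_SB(B) = 978781.30 − 979113.76 + 0.3086×1083.8 − 0.04193×1.91×1083.8 = -84.80 mGal
Difference = -84.80 − (-44.80) = -40.00 mGal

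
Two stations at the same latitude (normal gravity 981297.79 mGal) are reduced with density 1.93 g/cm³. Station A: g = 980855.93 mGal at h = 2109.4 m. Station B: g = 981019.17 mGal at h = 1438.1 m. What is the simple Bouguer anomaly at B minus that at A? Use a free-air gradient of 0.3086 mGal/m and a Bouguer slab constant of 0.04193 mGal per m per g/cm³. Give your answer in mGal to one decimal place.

Δg_SB(A) = 980855.93 − 981297.79 + 0.3086×2109.4 − 0.04193×1.93×2109.4 = 38.40 mGal
Δg_SB(B) = 981019.17 − 981297.79 + 0.3086×1438.1 − 0.04193×1.93×1438.1 = 48.80 mGal
Difference = 48.80 − (38.40) = 10.40 mGal

10.4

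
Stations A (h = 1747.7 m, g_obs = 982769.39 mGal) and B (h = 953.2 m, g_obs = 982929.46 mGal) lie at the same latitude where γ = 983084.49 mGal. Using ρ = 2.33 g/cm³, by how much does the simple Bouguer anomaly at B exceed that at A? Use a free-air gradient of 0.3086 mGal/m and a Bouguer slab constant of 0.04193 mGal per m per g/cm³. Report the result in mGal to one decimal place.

Δg_SB(A) = 982769.39 − 983084.49 + 0.3086×1747.7 − 0.04193×2.33×1747.7 = 53.50 mGal
Δg_SB(B) = 982929.46 − 983084.49 + 0.3086×953.2 − 0.04193×2.33×953.2 = 46.00 mGal
Difference = 46.00 − (53.50) = -7.50 mGal

-7.5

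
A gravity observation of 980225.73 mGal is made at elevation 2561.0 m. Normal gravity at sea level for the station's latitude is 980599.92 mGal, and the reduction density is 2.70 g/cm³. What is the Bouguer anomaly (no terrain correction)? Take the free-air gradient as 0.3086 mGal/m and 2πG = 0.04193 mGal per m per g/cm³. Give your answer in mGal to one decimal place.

126.2

Free-air correction = 0.3086 × 2561.0 = 790.32 mGal
Free-air anomaly = 980225.73 − 980599.92 + (790.32) = 416.13 mGal
Bouguer slab correction = 0.04193 × 2.70 × 2561.0 = 289.93 mGal
Simple Bouguer anomaly = 416.13 − (289.93) = 126.20 mGal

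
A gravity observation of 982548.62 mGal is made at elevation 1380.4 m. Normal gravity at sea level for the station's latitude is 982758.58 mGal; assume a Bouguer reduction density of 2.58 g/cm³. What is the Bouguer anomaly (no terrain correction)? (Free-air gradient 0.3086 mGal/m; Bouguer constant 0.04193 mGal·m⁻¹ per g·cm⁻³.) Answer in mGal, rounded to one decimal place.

Free-air correction = 0.3086 × 1380.4 = 425.99 mGal
Free-air anomaly = 982548.62 − 982758.58 + (425.99) = 216.03 mGal
Bouguer slab correction = 0.04193 × 2.58 × 1380.4 = 149.33 mGal
Simple Bouguer anomaly = 216.03 − (149.33) = 66.70 mGal

66.7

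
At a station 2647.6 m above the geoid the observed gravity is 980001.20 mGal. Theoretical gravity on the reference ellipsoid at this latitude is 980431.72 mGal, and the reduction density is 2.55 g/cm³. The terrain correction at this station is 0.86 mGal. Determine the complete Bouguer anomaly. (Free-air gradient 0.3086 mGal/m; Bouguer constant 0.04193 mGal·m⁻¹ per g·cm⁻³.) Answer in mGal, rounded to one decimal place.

104.3

Free-air correction = 0.3086 × 2647.6 = 817.05 mGal
Free-air anomaly = 980001.20 − 980431.72 + (817.05) = 386.53 mGal
Bouguer slab correction = 0.04193 × 2.55 × 2647.6 = 283.09 mGal
Simple Bouguer anomaly = 386.53 − (283.09) = 103.44 mGal
Complete Bouguer anomaly = 103.44 + 0.86 = 104.30 mGal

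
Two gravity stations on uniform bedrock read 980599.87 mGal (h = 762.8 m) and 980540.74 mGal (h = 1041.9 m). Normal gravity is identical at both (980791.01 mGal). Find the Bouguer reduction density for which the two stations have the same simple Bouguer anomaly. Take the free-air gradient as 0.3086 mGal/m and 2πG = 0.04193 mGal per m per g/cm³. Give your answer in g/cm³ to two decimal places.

Δg_obs = 980540.74 − 980599.87 = -59.13 mGal over Δh = 1041.9 − 762.8 = 279.1 m
Equal Bouguer anomalies ⇒ Δg_obs + (0.3086 − 0.04193ρ)·Δh = 0
0.3086 − 0.04193ρ = −Δg_obs/Δh = 0.21186
ρ = (0.3086 − 0.21186) / 0.04193 = 2.31 g/cm³

2.31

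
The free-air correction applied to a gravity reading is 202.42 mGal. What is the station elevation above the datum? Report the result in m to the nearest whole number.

h = 202.42 / 0.3086 = 655.93 m

656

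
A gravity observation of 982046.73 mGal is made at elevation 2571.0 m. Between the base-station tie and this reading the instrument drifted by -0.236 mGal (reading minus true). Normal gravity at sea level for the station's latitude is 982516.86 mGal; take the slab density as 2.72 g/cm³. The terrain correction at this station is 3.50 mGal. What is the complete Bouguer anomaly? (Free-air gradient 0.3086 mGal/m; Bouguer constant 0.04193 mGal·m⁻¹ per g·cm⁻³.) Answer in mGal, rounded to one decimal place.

Drift-corrected reading = 982046.73 − (-0.236) = 982046.966 mGal
Free-air correction = 0.3086 × 2571.0 = 793.41 mGal
Free-air anomaly = 982046.966 − 982516.86 + (793.41) = 323.516 mGal
Bouguer slab correction = 0.04193 × 2.72 × 2571.0 = 293.22 mGal
Simple Bouguer anomaly = 323.516 − (293.22) = 30.296 mGal
Complete Bouguer anomaly = 30.296 + 3.50 = 33.796 mGal

33.8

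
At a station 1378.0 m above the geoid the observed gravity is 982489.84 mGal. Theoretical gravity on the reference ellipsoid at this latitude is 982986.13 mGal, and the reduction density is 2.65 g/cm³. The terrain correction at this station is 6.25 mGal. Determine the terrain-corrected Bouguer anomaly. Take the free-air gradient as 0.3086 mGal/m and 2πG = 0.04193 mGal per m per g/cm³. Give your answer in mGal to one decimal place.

Free-air correction = 0.3086 × 1378.0 = 425.25 mGal
Free-air anomaly = 982489.84 − 982986.13 + (425.25) = -71.04 mGal
Bouguer slab correction = 0.04193 × 2.65 × 1378.0 = 153.12 mGal
Simple Bouguer anomaly = -71.04 − (153.12) = -224.16 mGal
Complete Bouguer anomaly = -224.16 + 6.25 = -217.91 mGal

-217.9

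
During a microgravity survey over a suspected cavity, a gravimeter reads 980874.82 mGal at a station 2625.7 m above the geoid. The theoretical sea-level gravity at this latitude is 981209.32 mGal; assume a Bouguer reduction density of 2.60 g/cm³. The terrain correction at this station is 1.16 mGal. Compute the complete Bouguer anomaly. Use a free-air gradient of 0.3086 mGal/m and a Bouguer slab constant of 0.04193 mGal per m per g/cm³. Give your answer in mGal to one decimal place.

190.7

Free-air correction = 0.3086 × 2625.7 = 810.29 mGal
Free-air anomaly = 980874.82 − 981209.32 + (810.29) = 475.79 mGal
Bouguer slab correction = 0.04193 × 2.60 × 2625.7 = 286.25 mGal
Simple Bouguer anomaly = 475.79 − (286.25) = 189.54 mGal
Complete Bouguer anomaly = 189.54 + 1.16 = 190.70 mGal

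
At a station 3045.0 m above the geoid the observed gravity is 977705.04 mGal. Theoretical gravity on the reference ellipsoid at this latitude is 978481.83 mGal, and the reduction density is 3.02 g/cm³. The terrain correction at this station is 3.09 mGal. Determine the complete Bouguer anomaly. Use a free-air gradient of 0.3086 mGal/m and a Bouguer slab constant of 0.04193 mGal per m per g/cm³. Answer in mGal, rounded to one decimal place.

Free-air correction = 0.3086 × 3045.0 = 939.69 mGal
Free-air anomaly = 977705.04 − 978481.83 + (939.69) = 162.90 mGal
Bouguer slab correction = 0.04193 × 3.02 × 3045.0 = 385.58 mGal
Simple Bouguer anomaly = 162.90 − (385.58) = -222.68 mGal
Complete Bouguer anomaly = -222.68 + 3.09 = -219.59 mGal

-219.6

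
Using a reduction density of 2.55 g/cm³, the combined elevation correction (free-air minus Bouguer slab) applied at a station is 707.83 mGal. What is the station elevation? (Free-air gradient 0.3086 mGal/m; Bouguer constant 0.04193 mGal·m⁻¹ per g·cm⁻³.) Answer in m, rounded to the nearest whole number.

Combined gradient = 0.3086 − 0.04193 × 2.55 = 0.2016785 mGal/m
h = 707.83 / 0.2016785 = 3509.69 m

3510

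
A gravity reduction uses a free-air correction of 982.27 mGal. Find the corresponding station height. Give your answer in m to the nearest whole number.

3183

h = 982.27 / 0.3086 = 3182.99 m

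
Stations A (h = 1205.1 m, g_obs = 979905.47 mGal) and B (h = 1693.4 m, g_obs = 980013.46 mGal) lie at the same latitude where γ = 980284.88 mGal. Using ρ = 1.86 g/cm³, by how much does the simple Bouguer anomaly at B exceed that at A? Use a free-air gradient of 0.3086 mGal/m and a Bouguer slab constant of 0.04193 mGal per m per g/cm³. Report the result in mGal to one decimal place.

220.6

Δg_SB(A) = 979905.47 − 980284.88 + 0.3086×1205.1 − 0.04193×1.86×1205.1 = -101.50 mGal
Δg_SB(B) = 980013.46 − 980284.88 + 0.3086×1693.4 − 0.04193×1.86×1693.4 = 119.10 mGal
Difference = 119.10 − (-101.50) = 220.60 mGal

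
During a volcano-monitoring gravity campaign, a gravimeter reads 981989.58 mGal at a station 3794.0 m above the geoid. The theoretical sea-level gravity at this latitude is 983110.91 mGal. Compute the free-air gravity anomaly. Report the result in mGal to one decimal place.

Free-air correction = 0.3086 × 3794.0 = 1170.83 mGal
Free-air anomaly = 981989.58 − 983110.91 + (1170.83) = 49.50 mGal

49.5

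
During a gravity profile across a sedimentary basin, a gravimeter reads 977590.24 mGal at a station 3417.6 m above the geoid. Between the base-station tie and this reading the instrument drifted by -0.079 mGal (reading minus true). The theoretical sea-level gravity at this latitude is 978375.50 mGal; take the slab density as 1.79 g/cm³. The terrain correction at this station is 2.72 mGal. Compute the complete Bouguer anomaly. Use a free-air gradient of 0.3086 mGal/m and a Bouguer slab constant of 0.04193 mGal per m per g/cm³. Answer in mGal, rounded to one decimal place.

Drift-corrected reading = 977590.24 − (-0.079) = 977590.319 mGal
Free-air correction = 0.3086 × 3417.6 = 1054.67 mGal
Free-air anomaly = 977590.319 − 978375.50 + (1054.67) = 269.489 mGal
Bouguer slab correction = 0.04193 × 1.79 × 3417.6 = 256.51 mGal
Simple Bouguer anomaly = 269.489 − (256.51) = 12.979 mGal
Complete Bouguer anomaly = 12.979 + 2.72 = 15.699 mGal

15.7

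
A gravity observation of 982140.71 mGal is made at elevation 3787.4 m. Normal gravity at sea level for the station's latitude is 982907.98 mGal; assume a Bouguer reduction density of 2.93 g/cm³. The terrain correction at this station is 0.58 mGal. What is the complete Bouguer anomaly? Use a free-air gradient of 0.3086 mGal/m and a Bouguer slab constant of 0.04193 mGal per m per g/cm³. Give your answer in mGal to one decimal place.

-63.2

Free-air correction = 0.3086 × 3787.4 = 1168.79 mGal
Free-air anomaly = 982140.71 − 982907.98 + (1168.79) = 401.52 mGal
Bouguer slab correction = 0.04193 × 2.93 × 3787.4 = 465.30 mGal
Simple Bouguer anomaly = 401.52 − (465.30) = -63.78 mGal
Complete Bouguer anomaly = -63.78 + 0.58 = -63.20 mGal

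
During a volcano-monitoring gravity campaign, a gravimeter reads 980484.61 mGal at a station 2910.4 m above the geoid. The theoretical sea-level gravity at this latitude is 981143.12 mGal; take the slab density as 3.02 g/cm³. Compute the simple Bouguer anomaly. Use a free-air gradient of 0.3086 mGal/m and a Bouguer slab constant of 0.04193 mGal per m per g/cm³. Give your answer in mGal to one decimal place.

Free-air correction = 0.3086 × 2910.4 = 898.15 mGal
Free-air anomaly = 980484.61 − 981143.12 + (898.15) = 239.64 mGal
Bouguer slab correction = 0.04193 × 3.02 × 2910.4 = 368.54 mGal
Simple Bouguer anomaly = 239.64 − (368.54) = -128.90 mGal

-128.9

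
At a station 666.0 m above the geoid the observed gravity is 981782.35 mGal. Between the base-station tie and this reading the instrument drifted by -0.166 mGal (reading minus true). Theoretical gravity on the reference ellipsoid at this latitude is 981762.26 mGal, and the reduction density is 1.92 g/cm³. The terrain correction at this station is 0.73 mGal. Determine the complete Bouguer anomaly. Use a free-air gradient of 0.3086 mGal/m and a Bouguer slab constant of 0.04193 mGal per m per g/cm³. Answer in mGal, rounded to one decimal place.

172.9

Drift-corrected reading = 981782.35 − (-0.166) = 981782.516 mGal
Free-air correction = 0.3086 × 666.0 = 205.53 mGal
Free-air anomaly = 981782.516 − 981762.26 + (205.53) = 225.786 mGal
Bouguer slab correction = 0.04193 × 1.92 × 666.0 = 53.62 mGal
Simple Bouguer anomaly = 225.786 − (53.62) = 172.166 mGal
Complete Bouguer anomaly = 172.166 + 0.73 = 172.896 mGal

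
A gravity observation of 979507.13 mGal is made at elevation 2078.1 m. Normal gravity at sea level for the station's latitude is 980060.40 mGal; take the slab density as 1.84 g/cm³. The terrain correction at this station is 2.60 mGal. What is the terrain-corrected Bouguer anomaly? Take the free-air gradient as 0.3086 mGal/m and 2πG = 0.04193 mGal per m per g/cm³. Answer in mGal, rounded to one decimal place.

-69.7

Free-air correction = 0.3086 × 2078.1 = 641.30 mGal
Free-air anomaly = 979507.13 − 980060.40 + (641.30) = 88.03 mGal
Bouguer slab correction = 0.04193 × 1.84 × 2078.1 = 160.33 mGal
Simple Bouguer anomaly = 88.03 − (160.33) = -72.30 mGal
Complete Bouguer anomaly = -72.30 + 2.60 = -69.70 mGal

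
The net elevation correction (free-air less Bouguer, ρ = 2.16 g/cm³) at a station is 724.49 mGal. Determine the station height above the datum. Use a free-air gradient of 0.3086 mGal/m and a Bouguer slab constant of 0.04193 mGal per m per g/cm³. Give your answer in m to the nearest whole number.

Combined gradient = 0.3086 − 0.04193 × 2.16 = 0.2180312 mGal/m
h = 724.49 / 0.2180312 = 3322.87 m

3323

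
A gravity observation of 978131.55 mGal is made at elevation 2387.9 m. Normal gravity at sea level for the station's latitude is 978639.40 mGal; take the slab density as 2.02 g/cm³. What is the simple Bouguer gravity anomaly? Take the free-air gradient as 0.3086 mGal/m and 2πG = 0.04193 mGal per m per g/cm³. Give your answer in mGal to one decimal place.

26.8

Free-air correction = 0.3086 × 2387.9 = 736.91 mGal
Free-air anomaly = 978131.55 − 978639.40 + (736.91) = 229.06 mGal
Bouguer slab correction = 0.04193 × 2.02 × 2387.9 = 202.25 mGal
Simple Bouguer anomaly = 229.06 − (202.25) = 26.81 mGal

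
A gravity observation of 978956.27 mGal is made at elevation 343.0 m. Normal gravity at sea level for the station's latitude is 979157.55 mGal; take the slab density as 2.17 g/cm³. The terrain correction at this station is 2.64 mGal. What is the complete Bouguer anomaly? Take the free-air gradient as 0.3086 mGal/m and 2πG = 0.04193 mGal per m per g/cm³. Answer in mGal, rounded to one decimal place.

Free-air correction = 0.3086 × 343.0 = 105.85 mGal
Free-air anomaly = 978956.27 − 979157.55 + (105.85) = -95.43 mGal
Bouguer slab correction = 0.04193 × 2.17 × 343.0 = 31.21 mGal
Simple Bouguer anomaly = -95.43 − (31.21) = -126.64 mGal
Complete Bouguer anomaly = -126.64 + 2.64 = -124.00 mGal

-124.0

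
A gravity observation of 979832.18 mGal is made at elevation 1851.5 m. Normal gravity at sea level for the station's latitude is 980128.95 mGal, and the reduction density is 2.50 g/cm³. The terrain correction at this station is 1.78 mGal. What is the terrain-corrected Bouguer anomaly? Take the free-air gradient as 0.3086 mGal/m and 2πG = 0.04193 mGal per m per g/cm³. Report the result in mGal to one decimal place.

Free-air correction = 0.3086 × 1851.5 = 571.37 mGal
Free-air anomaly = 979832.18 − 980128.95 + (571.37) = 274.60 mGal
Bouguer slab correction = 0.04193 × 2.50 × 1851.5 = 194.08 mGal
Simple Bouguer anomaly = 274.60 − (194.08) = 80.52 mGal
Complete Bouguer anomaly = 80.52 + 1.78 = 82.30 mGal

82.3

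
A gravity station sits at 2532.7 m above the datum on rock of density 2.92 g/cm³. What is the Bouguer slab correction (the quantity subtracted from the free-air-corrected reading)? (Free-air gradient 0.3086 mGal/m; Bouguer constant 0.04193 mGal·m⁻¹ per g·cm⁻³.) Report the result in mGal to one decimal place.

310.1

Bouguer slab correction = 0.04193 × 2.92 × 2532.7 = 310.1 mGal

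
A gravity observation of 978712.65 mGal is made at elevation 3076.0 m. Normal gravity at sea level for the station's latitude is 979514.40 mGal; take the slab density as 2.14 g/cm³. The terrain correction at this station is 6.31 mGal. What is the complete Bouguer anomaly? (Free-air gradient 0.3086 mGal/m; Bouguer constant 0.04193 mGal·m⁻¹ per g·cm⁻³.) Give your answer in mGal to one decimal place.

-122.2

Free-air correction = 0.3086 × 3076.0 = 949.25 mGal
Free-air anomaly = 978712.65 − 979514.40 + (949.25) = 147.50 mGal
Bouguer slab correction = 0.04193 × 2.14 × 3076.0 = 276.01 mGal
Simple Bouguer anomaly = 147.50 − (276.01) = -128.51 mGal
Complete Bouguer anomaly = -128.51 + 6.31 = -122.20 mGal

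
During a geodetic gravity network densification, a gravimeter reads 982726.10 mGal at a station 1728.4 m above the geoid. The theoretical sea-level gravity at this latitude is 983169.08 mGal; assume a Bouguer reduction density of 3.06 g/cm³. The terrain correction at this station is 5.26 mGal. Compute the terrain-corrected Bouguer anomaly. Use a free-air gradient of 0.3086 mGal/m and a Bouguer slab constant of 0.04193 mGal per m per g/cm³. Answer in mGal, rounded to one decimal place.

Free-air correction = 0.3086 × 1728.4 = 533.38 mGal
Free-air anomaly = 982726.10 − 983169.08 + (533.38) = 90.40 mGal
Bouguer slab correction = 0.04193 × 3.06 × 1728.4 = 221.76 mGal
Simple Bouguer anomaly = 90.40 − (221.76) = -131.36 mGal
Complete Bouguer anomaly = -131.36 + 5.26 = -126.10 mGal

-126.1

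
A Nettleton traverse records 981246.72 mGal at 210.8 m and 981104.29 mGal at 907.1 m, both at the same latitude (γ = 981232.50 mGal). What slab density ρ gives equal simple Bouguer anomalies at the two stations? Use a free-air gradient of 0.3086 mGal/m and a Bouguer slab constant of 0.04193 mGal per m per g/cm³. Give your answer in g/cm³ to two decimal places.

Δg_obs = 981104.29 − 981246.72 = -142.43 mGal over Δh = 907.1 − 210.8 = 696.3 m
Equal Bouguer anomalies ⇒ Δg_obs + (0.3086 − 0.04193ρ)·Δh = 0
0.3086 − 0.04193ρ = −Δg_obs/Δh = 0.20455
ρ = (0.3086 − 0.20455) / 0.04193 = 2.48 g/cm³

2.48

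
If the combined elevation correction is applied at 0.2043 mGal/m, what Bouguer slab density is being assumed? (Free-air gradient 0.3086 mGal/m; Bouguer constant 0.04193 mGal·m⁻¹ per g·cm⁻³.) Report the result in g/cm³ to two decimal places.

0.2043 = 0.3086 − 0.04193 × ρ
ρ = (0.3086 − 0.2043) / 0.04193 = 2.49 g/cm³

2.49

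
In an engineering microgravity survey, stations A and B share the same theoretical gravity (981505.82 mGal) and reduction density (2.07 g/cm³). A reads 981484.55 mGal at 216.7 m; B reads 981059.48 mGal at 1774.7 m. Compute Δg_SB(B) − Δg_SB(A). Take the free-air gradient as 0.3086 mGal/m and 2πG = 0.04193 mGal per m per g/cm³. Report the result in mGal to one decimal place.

Δg_SB(A) = 981484.55 − 981505.82 + 0.3086×216.7 − 0.04193×2.07×216.7 = 26.80 mGal
Δg_SB(B) = 981059.48 − 981505.82 + 0.3086×1774.7 − 0.04193×2.07×1774.7 = -52.70 mGal
Difference = -52.70 − (26.80) = -79.50 mGal

-79.5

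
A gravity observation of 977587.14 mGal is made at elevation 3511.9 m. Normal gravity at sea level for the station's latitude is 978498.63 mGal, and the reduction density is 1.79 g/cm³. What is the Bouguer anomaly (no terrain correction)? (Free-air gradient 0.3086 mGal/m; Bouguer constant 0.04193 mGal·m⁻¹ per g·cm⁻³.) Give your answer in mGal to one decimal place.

-91.3

Free-air correction = 0.3086 × 3511.9 = 1083.77 mGal
Free-air anomaly = 977587.14 − 978498.63 + (1083.77) = 172.28 mGal
Bouguer slab correction = 0.04193 × 1.79 × 3511.9 = 263.58 mGal
Simple Bouguer anomaly = 172.28 − (263.58) = -91.30 mGal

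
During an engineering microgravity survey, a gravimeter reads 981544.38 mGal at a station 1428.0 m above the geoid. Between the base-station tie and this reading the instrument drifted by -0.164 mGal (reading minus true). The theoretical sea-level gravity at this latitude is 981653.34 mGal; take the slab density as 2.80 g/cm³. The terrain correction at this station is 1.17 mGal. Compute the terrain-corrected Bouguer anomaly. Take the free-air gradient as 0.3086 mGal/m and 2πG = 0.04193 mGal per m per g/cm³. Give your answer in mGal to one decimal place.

165.4

Drift-corrected reading = 981544.38 − (-0.164) = 981544.544 mGal
Free-air correction = 0.3086 × 1428.0 = 440.68 mGal
Free-air anomaly = 981544.544 − 981653.34 + (440.68) = 331.884 mGal
Bouguer slab correction = 0.04193 × 2.80 × 1428.0 = 167.65 mGal
Simple Bouguer anomaly = 331.884 − (167.65) = 164.234 mGal
Complete Bouguer anomaly = 164.234 + 1.17 = 165.404 mGal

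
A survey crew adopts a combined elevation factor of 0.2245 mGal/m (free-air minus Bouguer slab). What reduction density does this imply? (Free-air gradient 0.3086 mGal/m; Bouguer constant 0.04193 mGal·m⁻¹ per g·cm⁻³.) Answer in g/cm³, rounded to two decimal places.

0.2245 = 0.3086 − 0.04193 × ρ
ρ = (0.3086 − 0.2245) / 0.04193 = 2.01 g/cm³

2.01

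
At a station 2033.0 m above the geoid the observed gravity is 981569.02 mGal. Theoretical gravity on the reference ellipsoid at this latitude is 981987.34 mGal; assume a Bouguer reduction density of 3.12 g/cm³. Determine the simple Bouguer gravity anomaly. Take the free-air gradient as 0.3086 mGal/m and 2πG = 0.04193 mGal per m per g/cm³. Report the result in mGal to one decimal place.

Free-air correction = 0.3086 × 2033.0 = 627.38 mGal
Free-air anomaly = 981569.02 − 981987.34 + (627.38) = 209.06 mGal
Bouguer slab correction = 0.04193 × 3.12 × 2033.0 = 265.96 mGal
Simple Bouguer anomaly = 209.06 − (265.96) = -56.90 mGal

-56.9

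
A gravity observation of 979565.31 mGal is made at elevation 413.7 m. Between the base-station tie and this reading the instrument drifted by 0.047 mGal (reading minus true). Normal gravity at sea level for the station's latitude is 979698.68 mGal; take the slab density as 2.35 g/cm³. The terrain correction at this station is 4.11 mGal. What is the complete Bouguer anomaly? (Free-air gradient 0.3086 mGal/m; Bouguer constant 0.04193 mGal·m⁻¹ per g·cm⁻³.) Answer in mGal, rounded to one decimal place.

-42.4

Drift-corrected reading = 979565.31 − (0.047) = 979565.263 mGal
Free-air correction = 0.3086 × 413.7 = 127.67 mGal
Free-air anomaly = 979565.263 − 979698.68 + (127.67) = -5.747 mGal
Bouguer slab correction = 0.04193 × 2.35 × 413.7 = 40.76 mGal
Simple Bouguer anomaly = -5.747 − (40.76) = -46.507 mGal
Complete Bouguer anomaly = -46.507 + 4.11 = -42.397 mGal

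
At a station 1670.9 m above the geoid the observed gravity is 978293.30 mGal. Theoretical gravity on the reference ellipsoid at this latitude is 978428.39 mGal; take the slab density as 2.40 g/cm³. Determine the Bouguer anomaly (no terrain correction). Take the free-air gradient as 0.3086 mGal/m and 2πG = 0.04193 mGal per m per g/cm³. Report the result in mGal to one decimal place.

212.4

Free-air correction = 0.3086 × 1670.9 = 515.64 mGal
Free-air anomaly = 978293.30 − 978428.39 + (515.64) = 380.55 mGal
Bouguer slab correction = 0.04193 × 2.40 × 1670.9 = 168.15 mGal
Simple Bouguer anomaly = 380.55 − (168.15) = 212.40 mGal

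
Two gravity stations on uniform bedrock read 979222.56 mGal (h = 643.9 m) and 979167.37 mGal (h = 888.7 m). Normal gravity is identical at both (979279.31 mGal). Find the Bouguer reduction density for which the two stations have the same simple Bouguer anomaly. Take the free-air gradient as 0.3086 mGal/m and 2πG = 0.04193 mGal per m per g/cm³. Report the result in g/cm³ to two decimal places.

1.98

Δg_obs = 979167.37 − 979222.56 = -55.19 mGal over Δh = 888.7 − 643.9 = 244.8 m
Equal Bouguer anomalies ⇒ Δg_obs + (0.3086 − 0.04193ρ)·Δh = 0
0.3086 − 0.04193ρ = −Δg_obs/Δh = 0.22545
ρ = (0.3086 − 0.22545) / 0.04193 = 1.98 g/cm³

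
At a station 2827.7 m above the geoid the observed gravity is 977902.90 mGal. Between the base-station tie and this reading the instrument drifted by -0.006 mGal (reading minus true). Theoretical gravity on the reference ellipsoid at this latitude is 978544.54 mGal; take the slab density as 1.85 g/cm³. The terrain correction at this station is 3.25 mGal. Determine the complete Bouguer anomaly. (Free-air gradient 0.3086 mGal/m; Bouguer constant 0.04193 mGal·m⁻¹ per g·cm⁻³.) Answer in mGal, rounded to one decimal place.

14.9

Drift-corrected reading = 977902.90 − (-0.006) = 977902.906 mGal
Free-air correction = 0.3086 × 2827.7 = 872.63 mGal
Free-air anomaly = 977902.906 − 978544.54 + (872.63) = 230.996 mGal
Bouguer slab correction = 0.04193 × 1.85 × 2827.7 = 219.35 mGal
Simple Bouguer anomaly = 230.996 − (219.35) = 11.646 mGal
Complete Bouguer anomaly = 11.646 + 3.25 = 14.896 mGal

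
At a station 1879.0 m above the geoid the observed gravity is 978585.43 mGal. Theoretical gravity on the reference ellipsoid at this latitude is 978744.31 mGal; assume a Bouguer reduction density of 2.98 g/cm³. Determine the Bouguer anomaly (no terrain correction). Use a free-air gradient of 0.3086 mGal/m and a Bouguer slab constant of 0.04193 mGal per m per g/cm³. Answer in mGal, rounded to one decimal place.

Free-air correction = 0.3086 × 1879.0 = 579.86 mGal
Free-air anomaly = 978585.43 − 978744.31 + (579.86) = 420.98 mGal
Bouguer slab correction = 0.04193 × 2.98 × 1879.0 = 234.78 mGal
Simple Bouguer anomaly = 420.98 − (234.78) = 186.20 mGal

186.2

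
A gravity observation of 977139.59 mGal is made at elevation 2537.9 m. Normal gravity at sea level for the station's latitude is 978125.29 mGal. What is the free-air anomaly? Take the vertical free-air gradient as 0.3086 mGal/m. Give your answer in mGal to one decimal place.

Free-air correction = 0.3086 × 2537.9 = 783.20 mGal
Free-air anomaly = 977139.59 − 978125.29 + (783.20) = -202.50 mGal

-202.5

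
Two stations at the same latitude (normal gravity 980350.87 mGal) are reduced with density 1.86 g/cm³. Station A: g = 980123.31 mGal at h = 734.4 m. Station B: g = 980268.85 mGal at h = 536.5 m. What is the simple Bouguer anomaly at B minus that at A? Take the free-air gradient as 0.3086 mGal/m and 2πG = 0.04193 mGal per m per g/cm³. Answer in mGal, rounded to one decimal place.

Δg_SB(A) = 980123.31 − 980350.87 + 0.3086×734.4 − 0.04193×1.86×734.4 = -58.20 mGal
Δg_SB(B) = 980268.85 − 980350.87 + 0.3086×536.5 − 0.04193×1.86×536.5 = 41.70 mGal
Difference = 41.70 − (-58.20) = 99.90 mGal

99.9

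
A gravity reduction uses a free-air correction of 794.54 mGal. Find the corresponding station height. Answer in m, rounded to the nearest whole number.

2575

h = 794.54 / 0.3086 = 2574.66 m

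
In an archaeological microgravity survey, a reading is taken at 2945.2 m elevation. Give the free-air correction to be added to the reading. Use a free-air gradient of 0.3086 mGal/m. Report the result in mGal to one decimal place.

Free-air correction = 0.3086 × 2945.2 = 908.9 mGal

908.9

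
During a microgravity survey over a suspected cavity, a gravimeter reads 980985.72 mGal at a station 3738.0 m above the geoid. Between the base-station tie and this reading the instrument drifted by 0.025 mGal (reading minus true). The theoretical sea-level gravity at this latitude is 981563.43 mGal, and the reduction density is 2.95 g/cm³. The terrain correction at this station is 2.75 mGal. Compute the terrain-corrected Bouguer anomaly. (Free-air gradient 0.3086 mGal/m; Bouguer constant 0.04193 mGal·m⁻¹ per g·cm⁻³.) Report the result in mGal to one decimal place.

Drift-corrected reading = 980985.72 − (0.025) = 980985.695 mGal
Free-air correction = 0.3086 × 3738.0 = 1153.55 mGal
Free-air anomaly = 980985.695 − 981563.43 + (1153.55) = 575.815 mGal
Bouguer slab correction = 0.04193 × 2.95 × 3738.0 = 462.37 mGal
Simple Bouguer anomaly = 575.815 − (462.37) = 113.445 mGal
Complete Bouguer anomaly = 113.445 + 2.75 = 116.195 mGal

116.2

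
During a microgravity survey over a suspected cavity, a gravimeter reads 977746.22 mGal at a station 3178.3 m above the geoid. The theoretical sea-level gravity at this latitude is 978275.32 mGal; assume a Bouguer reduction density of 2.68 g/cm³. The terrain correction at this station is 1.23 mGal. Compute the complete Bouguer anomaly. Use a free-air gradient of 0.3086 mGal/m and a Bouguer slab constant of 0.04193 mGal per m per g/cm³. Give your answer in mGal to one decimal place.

Free-air correction = 0.3086 × 3178.3 = 980.82 mGal
Free-air anomaly = 977746.22 − 978275.32 + (980.82) = 451.72 mGal
Bouguer slab correction = 0.04193 × 2.68 × 3178.3 = 357.15 mGal
Simple Bouguer anomaly = 451.72 − (357.15) = 94.57 mGal
Complete Bouguer anomaly = 94.57 + 1.23 = 95.80 mGal

95.8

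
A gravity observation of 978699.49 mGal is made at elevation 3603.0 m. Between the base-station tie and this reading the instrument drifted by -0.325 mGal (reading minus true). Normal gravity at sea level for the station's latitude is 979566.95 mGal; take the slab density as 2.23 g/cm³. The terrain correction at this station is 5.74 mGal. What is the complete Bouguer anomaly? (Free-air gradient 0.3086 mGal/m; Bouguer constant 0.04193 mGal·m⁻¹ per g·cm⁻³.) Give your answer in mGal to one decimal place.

Drift-corrected reading = 978699.49 − (-0.325) = 978699.815 mGal
Free-air correction = 0.3086 × 3603.0 = 1111.89 mGal
Free-air anomaly = 978699.815 − 979566.95 + (1111.89) = 244.755 mGal
Bouguer slab correction = 0.04193 × 2.23 × 3603.0 = 336.89 mGal
Simple Bouguer anomaly = 244.755 − (336.89) = -92.135 mGal
Complete Bouguer anomaly = -92.135 + 5.74 = -86.395 mGal

-86.4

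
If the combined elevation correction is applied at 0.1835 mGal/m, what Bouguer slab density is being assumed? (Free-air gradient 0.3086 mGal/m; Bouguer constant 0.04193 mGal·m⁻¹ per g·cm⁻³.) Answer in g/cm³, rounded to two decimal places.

2.98

0.1835 = 0.3086 − 0.04193 × ρ
ρ = (0.3086 − 0.1835) / 0.04193 = 2.98 g/cm³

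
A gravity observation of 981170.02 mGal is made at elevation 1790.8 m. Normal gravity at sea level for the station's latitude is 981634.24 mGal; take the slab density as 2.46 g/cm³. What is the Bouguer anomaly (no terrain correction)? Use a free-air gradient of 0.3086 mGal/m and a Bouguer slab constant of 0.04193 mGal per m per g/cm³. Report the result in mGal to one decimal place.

-96.3

Free-air correction = 0.3086 × 1790.8 = 552.64 mGal
Free-air anomaly = 981170.02 − 981634.24 + (552.64) = 88.42 mGal
Bouguer slab correction = 0.04193 × 2.46 × 1790.8 = 184.72 mGal
Simple Bouguer anomaly = 88.42 − (184.72) = -96.30 mGal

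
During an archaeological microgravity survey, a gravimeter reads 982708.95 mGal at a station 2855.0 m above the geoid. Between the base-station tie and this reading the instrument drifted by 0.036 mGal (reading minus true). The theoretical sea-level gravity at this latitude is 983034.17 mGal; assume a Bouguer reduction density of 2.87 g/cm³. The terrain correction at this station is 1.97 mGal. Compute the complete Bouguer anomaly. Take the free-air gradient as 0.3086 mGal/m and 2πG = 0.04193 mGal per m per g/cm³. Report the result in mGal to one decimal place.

Drift-corrected reading = 982708.95 − (0.036) = 982708.914 mGal
Free-air correction = 0.3086 × 2855.0 = 881.05 mGal
Free-air anomaly = 982708.914 − 983034.17 + (881.05) = 555.794 mGal
Bouguer slab correction = 0.04193 × 2.87 × 2855.0 = 343.57 mGal
Simple Bouguer anomaly = 555.794 − (343.57) = 212.224 mGal
Complete Bouguer anomaly = 212.224 + 1.97 = 214.194 mGal

214.2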